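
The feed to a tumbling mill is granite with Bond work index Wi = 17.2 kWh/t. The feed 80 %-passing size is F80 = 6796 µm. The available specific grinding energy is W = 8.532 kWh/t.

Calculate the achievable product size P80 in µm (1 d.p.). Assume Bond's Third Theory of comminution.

P80 = 262.4 µm

W = 10·Wi·(P80^(-½) − F80^(-½))
⇒ 1/√P80 = W/(10 Wi) + 1/√F80
  = 8.5320/(10·17.2) + 1/√6796 = 0.049605 + 0.012130 = 0.061735
P80 = (1/0.061735)² = 16.1983² = 262.38 µm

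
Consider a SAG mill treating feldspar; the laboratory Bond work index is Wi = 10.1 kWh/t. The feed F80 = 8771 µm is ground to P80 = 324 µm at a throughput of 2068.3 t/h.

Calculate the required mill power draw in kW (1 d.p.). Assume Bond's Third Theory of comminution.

P = 9374.9 kW

W = 10·Wi·(P80^(-½) − F80^(-½))
W = 10·10.1·(1/√324 − 1/√8771) = 10·10.1·(0.044878) = 4.5327 kWh/t
P = W·T = 4.5327·2068.3 = 9374.9 kW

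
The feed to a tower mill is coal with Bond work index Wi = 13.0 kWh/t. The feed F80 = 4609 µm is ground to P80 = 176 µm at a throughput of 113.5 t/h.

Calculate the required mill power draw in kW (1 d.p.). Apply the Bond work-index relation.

W = 10 Wi (P80^-0.5 − F80^-0.5)
W = 10·13.0·(1/√176 − 1/√4609) = 10·13.0·(0.060648) = 7.8842 kWh/t
P = W·T = 7.8842·113.5 = 894.9 kW

P = 894.9 kW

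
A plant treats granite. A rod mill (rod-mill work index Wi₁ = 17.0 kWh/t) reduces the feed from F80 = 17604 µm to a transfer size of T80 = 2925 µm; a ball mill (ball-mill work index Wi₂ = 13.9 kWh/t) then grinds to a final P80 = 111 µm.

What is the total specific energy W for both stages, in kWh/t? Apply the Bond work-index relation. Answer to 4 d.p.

W = 12.4852 kWh/t

W = 10 Wi (1/√P80 − 1/√F80)  [Bond]
Stage 1 (17604→2925 µm, Wi₁=17.0): W₁ = 10·17.0·(0.018490 − 0.007537) = 1.8620 kWh/t
Stage 2 (2925→111 µm, Wi₂=13.9): W₂ = 10·13.9·(0.094916 − 0.018490) = 10.6232 kWh/t
W = W₁ + W₂ = 1.8620 + 10.6232 = 12.4852 kWh/t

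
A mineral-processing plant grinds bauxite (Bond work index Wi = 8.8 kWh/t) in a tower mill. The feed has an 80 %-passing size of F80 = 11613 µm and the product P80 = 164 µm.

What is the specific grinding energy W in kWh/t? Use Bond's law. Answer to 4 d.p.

W = 10·Wi·(P80^(-½) − F80^(-½))
1/√164 = 0.078087;  1/√11613 = 0.009280
W = 10·8.8·(0.078087 − 0.009280) = 6.0550 kWh/t

W = 6.0550 kWh/t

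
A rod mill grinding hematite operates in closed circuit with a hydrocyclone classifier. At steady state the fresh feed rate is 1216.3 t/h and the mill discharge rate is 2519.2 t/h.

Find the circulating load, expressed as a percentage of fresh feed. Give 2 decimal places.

CL = 107.12 %

Discharge = new feed + return, hence
R = M − F = 2519.2 − 1216.3 = 1302.9 t/h
CL = 100·R/F = 100·1302.9/1216.3 = 107.12 %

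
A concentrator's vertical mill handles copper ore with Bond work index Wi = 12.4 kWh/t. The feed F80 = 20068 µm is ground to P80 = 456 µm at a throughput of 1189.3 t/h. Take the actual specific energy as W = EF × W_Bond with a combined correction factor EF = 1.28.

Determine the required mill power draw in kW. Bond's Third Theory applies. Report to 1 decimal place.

W = 10·Wi·[P80^(−½) − F80^(−½)]
W = 10·12.4·(1/√456 − 1/√20068) = 10·12.4·(0.039770) = 4.9315 kWh/t
With EF = 1.28: W = 4.9315·1.28 = 6.3123 kWh/t
P = W·T = 6.3123·1189.3 = 7507.3 kW

P = 7507.3 kW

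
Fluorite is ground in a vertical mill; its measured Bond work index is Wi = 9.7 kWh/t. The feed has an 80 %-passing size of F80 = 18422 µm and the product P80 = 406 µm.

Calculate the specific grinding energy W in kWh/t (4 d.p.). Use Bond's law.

W = 10·Wi·[P80^(−½) − F80^(−½)]
1/√406 = 0.049629;  1/√18422 = 0.007368
W = 10·9.7·(0.049629 − 0.007368) = 4.0994 kWh/t

W = 4.0994 kWh/t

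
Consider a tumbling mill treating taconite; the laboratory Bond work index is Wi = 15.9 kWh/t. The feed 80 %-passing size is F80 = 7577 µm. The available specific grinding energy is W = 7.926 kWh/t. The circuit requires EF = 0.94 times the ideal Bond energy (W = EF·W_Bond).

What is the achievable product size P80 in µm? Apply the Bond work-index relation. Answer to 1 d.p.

Bond: W = 10·Wi·(1/√P80 − 1/√F80)
W_Bond = W / EF = 7.926 / 0.94 = 8.4319 kWh/t
P80^(−½) = W_Bond/(10 Wi) + F80^(−½)
  = 8.4319/(10·15.9) + 1/√7577 = 0.053031 + 0.011488 = 0.064519
P80 = (1/0.064519)² = 15.4993² = 240.23 µm

P80 = 240.2 µm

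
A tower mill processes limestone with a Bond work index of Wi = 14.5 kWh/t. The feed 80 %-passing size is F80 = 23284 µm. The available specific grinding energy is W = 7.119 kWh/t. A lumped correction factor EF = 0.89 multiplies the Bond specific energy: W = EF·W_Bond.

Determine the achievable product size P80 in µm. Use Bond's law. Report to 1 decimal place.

P80 = 262.5 µm

W = 10·Wi·(P80^(-½) − F80^(-½))
W_Bond = W / EF = 7.119 / 0.89 = 7.9989 kWh/t
1/√P80 = 1/√F80 + W_Bond/(10·Wi)
  = 7.9989/(10·14.5) + 1/√23284 = 0.055165 + 0.006553 = 0.061718
P80 = (1/0.061718)² = 16.2027² = 262.53 µm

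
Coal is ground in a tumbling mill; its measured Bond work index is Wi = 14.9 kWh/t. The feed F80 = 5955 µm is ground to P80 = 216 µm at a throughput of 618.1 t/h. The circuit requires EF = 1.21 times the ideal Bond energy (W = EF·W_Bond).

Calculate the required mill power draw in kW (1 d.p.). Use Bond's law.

P = 6138.3 kW

W = 10·Wi·(P80^(-½) − F80^(-½))
W = 10·14.9·(1/√216 − 1/√5955) = 10·14.9·(0.055083) = 8.2073 kWh/t
Corrected W = EF·W_Bond = 1.21·8.2073 = 9.9309 kWh/t
P_mill = W·ṁ = 9.9309·618.1 = 6138.3 kW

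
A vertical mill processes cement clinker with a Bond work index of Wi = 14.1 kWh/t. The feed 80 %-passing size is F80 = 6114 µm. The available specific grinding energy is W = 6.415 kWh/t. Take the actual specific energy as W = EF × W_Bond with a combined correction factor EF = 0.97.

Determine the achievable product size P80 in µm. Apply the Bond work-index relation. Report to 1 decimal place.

P80 = 280.6 µm

W = 10 Wi / √P80 − 10 Wi / √F80
W_Bond = W / EF = 6.415 / 0.97 = 6.6134 kWh/t
⇒ 1/√P80 = W_Bond/(10·Wi) + 1/√F80
  = 6.6134/(10·14.1) + 1/√6114 = 0.046904 + 0.012789 = 0.059693
P80 = (1/0.059693)² = 16.7525² = 280.65 µm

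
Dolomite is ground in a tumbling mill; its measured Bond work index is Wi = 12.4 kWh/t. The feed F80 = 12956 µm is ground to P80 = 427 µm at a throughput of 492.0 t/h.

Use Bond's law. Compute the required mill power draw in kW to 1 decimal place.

P = 2416.4 kW

W = 10 Wi (P80^-0.5 − F80^-0.5)
W = 10·12.4·(1/√427 − 1/√12956) = 10·12.4·(0.039608) = 4.9114 kWh/t
P = W·T = 4.9114·492.0 = 2416.4 kW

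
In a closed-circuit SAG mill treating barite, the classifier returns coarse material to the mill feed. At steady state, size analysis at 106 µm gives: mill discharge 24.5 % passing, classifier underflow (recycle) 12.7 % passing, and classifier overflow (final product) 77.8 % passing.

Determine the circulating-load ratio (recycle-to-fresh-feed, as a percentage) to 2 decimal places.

CL = 451.69 %

Classifier node, passing 106 µm:
r = (o − d)/(d − u)
r = (77.8 − 24.5)/(24.5 − 12.7) = 53.3/11.8 = 4.5169
CL = 100·r = 451.69 %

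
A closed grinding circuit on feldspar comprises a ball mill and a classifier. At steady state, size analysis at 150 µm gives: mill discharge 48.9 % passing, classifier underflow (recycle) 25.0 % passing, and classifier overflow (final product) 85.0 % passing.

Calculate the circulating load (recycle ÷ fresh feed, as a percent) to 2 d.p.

Classifier node, passing 150 µm:
(1+r)·d = r·u + o ⇒ r = (o−d)/(d−u)
r = (85.0 − 48.9)/(48.9 − 25.0) = 36.1/23.9 = 1.5105
CL = 100·r = 151.05 %

CL = 151.05 %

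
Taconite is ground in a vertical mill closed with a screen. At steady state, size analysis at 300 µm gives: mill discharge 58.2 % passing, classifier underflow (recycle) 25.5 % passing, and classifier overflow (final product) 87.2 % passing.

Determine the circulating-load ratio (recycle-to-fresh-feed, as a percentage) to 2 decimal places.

CL = 88.69 %

Mass balance on the −300 µm fraction:
d + r·d = r·u + o → r(d−u) = o−d
r = (87.2 − 58.2)/(58.2 − 25.5) = 29.0/32.7 = 0.8869
CL = 100·r = 88.69 %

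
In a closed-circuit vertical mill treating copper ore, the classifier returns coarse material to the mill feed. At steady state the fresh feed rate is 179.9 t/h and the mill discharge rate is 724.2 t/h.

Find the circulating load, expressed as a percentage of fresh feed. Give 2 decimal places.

Discharge = new feed + return, hence
R = M − F = 724.2 − 179.9 = 544.3 t/h
CL = 100·R/F = 100·544.3/179.9 = 302.56 %

CL = 302.56 %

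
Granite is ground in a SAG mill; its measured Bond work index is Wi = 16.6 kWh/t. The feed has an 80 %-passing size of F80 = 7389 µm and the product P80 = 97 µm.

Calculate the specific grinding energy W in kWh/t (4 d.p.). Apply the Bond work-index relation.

W = 14.9236 kWh/t

W = 10 Wi (P80^-0.5 − F80^-0.5)
1/√97 = 0.101535;  1/√7389 = 0.011633
W = 10·16.6·(0.101535 − 0.011633) = 14.9236 kWh/t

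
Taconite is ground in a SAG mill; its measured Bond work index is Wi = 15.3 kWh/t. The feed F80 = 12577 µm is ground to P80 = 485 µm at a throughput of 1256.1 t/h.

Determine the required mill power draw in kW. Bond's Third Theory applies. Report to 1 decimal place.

P = 7012.9 kW

Bond: W = 10·Wi·(1/√P80 − 1/√F80)
W = 10·15.3·(1/√485 − 1/√12577) = 10·15.3·(0.036491) = 5.5831 kWh/t
Power = W × throughput = 5.5831 kWh/t × 1256.1 t/h = 7012.9 kW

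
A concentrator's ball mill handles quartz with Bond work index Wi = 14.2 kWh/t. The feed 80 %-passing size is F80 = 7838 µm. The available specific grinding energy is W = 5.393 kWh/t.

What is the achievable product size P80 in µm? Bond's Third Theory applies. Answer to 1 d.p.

P80 = 411.9 µm

W = 10·Wi·[P80^(−½) − F80^(−½)]
⇒ 1/√P80 = W/(10 Wi) + 1/√F80
  = 5.3930/(10·14.2) + 1/√7838 = 0.037979 + 0.011295 = 0.049274
P80 = (1/0.049274)² = 20.2946² = 411.87 µm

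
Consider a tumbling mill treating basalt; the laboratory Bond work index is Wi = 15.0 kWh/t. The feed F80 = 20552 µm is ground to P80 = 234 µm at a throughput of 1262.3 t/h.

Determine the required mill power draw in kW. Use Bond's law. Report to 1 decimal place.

W = 10 Wi / √P80 − 10 Wi / √F80
W = 10·15.0·(1/√234 − 1/√20552) = 10·15.0·(0.058397) = 8.7595 kWh/t
P_mill = W·ṁ = 8.7595·1262.3 = 11057.1 kW

P = 11057.1 kW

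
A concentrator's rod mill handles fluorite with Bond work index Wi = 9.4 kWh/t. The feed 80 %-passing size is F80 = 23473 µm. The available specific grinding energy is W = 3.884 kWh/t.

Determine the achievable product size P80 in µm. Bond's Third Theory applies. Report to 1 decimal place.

W = 10·Wi·(P80^(-½) − F80^(-½))
⇒ 1/√P80 = W/(10·Wi) + 1/√F80
  = 3.8840/(10·9.4) + 1/√23473 = 0.041319 + 0.006527 = 0.047846
P80 = (1/0.047846)² = 20.9003² = 436.82 µm

P80 = 436.8 µm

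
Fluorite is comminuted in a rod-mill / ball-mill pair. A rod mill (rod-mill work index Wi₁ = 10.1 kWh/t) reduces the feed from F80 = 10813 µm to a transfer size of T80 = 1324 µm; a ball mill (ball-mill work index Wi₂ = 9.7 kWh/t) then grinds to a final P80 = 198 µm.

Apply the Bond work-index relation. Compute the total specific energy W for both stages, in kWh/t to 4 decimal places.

W = 6.0321 kWh/t

W = 10 Wi (1/√P80 − 1/√F80)  [Bond]
Stage 1 (10813→1324 µm, Wi₁=10.1): W₁ = 10·10.1·(0.027482 − 0.009617) = 1.8044 kWh/t
Stage 2 (1324→198 µm, Wi₂=9.7): W₂ = 10·9.7·(0.071067 − 0.027482) = 4.2277 kWh/t
W = W₁ + W₂ = 1.8044 + 4.2277 = 6.0321 kWh/t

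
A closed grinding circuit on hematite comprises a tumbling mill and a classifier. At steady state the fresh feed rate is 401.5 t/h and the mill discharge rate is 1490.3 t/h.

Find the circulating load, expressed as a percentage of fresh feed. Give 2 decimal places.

Discharge = new feed + return, hence
R = M − F = 1490.3 − 401.5 = 1088.8 t/h
CL = 100·R/F = 100·1088.8/401.5 = 271.18 %

CL = 271.18 %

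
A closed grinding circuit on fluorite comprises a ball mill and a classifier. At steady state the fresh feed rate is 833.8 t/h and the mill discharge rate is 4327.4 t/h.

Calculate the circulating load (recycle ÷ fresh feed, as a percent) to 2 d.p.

CL = 419.00 %

Steady state: M = F + R.
R = M − F = 4327.4 − 833.8 = 3493.6 t/h
CL = 100·R/F = 100·3493.6/833.8 = 419.00 %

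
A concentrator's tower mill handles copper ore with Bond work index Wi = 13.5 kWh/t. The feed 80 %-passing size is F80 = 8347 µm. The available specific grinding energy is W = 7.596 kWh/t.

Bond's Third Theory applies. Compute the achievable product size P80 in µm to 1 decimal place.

P80 = 221.4 µm

Bond:  W = 10 Wi (1/√P − 1/√F)
⇒ 1/√P80 = W/(10·Wi) + 1/√F80
  = 7.5960/(10·13.5) + 1/√8347 = 0.056267 + 0.010945 = 0.067212
P80 = (1/0.067212)² = 14.8783² = 221.36 µm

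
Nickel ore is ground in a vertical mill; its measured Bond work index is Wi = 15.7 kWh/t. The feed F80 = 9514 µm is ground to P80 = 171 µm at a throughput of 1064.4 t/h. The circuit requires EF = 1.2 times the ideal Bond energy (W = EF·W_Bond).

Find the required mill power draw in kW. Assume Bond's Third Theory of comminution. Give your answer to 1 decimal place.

P = 13279.2 kW

W = 10 Wi (P80^-0.5 − F80^-0.5)
W = 10·15.7·(1/√171 − 1/√9514) = 10·15.7·(0.066220) = 10.3965 kWh/t
Apply correction: 10.3965 × 1.2 = 12.4758 kWh/t
Power = W × throughput = 12.4758 kWh/t × 1064.4 t/h = 13279.2 kW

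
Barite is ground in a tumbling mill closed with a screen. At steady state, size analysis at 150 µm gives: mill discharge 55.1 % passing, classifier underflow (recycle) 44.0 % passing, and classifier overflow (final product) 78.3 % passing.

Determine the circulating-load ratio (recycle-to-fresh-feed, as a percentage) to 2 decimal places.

CL = 209.01 %

Let r = R/F. Size balance at 150 µm:
Fd + Rd = Ru + Fo ⇒ R/F = (o−d)/(d−u)
r = (78.3 − 55.1)/(55.1 − 44.0) = 23.2/11.1 = 2.0901
CL = 100·r = 209.01 %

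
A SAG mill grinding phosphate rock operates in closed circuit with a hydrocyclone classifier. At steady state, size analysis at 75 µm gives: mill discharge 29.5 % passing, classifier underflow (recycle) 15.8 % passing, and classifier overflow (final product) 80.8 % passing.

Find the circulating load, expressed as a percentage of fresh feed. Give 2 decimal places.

Let r = R/F. Size balance at 75 µm:
(1+r)·d = r·u + o ⇒ r = (o−d)/(d−u)
r = (80.8 − 29.5)/(29.5 − 15.8) = 51.3/13.7 = 3.7445
CL = 100·r = 374.45 %

CL = 374.45 %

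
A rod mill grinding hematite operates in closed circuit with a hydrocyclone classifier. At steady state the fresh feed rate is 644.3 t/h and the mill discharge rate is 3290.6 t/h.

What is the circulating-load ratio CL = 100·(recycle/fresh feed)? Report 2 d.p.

CL = 410.72 %

M = F + R at steady state, so:
R = M − F = 3290.6 − 644.3 = 2646.3 t/h
CL = 100·R/F = 100·2646.3/644.3 = 410.72 %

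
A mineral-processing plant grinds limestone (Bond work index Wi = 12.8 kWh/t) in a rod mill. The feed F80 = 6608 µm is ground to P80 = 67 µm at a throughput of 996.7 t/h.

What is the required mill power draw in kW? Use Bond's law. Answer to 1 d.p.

P = 14016.7 kW

W = 10 Wi / √P80 − 10 Wi / √F80
W = 10·12.8·(1/√67 − 1/√6608) = 10·12.8·(0.109868) = 14.0631 kWh/t
P_mill = W·ṁ = 14.0631·996.7 = 14016.7 kW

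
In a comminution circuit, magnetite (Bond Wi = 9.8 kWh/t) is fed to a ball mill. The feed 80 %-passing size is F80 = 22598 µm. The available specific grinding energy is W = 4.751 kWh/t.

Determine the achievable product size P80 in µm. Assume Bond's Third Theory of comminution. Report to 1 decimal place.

P80 = 329.0 µm

Bond: W = 10·Wi·(1/√P80 − 1/√F80)
P80^-0.5 = F80^-0.5 + W/(10 Wi)
  = 4.7510/(10·9.8) + 1/√22598 = 0.048480 + 0.006652 = 0.055132
P80 = (1/0.055132)² = 18.1384² = 329.00 µm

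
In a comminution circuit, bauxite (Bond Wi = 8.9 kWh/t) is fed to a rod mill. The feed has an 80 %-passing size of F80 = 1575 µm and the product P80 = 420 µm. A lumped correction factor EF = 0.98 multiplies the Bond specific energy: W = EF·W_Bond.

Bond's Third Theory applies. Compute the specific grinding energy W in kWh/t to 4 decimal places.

W_Bond = 10·Wi·(1/√P₈₀ − 1/√F₈₀)
1/√420 = 0.048795;  1/√1575 = 0.025198
W = 10·8.9·(0.048795 − 0.025198) = 2.1002 kWh/t
With EF = 0.98: W = 2.1002·0.98 = 2.0582 kWh/t

W = 2.0582 kWh/t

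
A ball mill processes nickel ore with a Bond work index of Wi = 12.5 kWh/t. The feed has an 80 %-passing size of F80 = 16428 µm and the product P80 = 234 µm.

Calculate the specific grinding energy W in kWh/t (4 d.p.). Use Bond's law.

W = 10·Wi·(P80^(-½) − F80^(-½))
1/√234 = 0.065372;  1/√16428 = 0.007802
W = 10·12.5·(0.065372 − 0.007802) = 7.1963 kWh/t

W = 7.1963 kWh/t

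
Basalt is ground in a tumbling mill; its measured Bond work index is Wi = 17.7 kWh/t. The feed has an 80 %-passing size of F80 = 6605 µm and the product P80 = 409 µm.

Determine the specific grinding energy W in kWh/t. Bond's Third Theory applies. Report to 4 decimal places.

W = 10 Wi (1/√P80 − 1/√F80)  [Bond]
1/√409 = 0.049447;  1/√6605 = 0.012304
W = 10·17.7·(0.049447 − 0.012304) = 6.5742 kWh/t

W = 6.5742 kWh/t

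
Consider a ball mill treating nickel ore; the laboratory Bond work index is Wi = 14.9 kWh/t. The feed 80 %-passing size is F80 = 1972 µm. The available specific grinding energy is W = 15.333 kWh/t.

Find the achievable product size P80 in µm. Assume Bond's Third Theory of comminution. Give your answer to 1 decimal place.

P80 = 63.6 µm

W = 10 Wi (P80^-0.5 − F80^-0.5)
⇒ 1/√P80 = W/(10 Wi) + 1/√F80
  = 15.3330/(10·14.9) + 1/√1972 = 0.102906 + 0.022519 = 0.125425
P80 = (1/0.125425)² = 7.9729² = 63.57 µm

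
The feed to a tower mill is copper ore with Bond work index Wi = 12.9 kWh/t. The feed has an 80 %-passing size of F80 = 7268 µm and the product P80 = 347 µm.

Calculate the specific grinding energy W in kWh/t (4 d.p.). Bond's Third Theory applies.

W = 5.4119 kWh/t

W = 10 Wi (P80^-0.5 − F80^-0.5)
1/√347 = 0.053683;  1/√7268 = 0.011730
W = 10·12.9·(0.053683 − 0.011730) = 5.4119 kWh/t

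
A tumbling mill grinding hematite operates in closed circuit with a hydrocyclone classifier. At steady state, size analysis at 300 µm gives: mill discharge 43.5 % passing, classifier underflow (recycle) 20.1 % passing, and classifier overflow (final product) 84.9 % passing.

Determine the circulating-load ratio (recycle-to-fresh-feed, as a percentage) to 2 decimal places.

Two-product formula at 300 µm:
Fd + Rd = Ru + Fo ⇒ R/F = (o−d)/(d−u)
r = (84.9 − 43.5)/(43.5 − 20.1) = 41.4/23.4 = 1.7692
CL = 100·r = 176.92 %

CL = 176.92 %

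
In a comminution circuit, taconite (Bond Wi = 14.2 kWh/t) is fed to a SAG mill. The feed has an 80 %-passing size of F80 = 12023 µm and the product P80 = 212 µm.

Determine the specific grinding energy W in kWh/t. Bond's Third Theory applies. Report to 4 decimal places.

W = 10 Wi (P80^-0.5 − F80^-0.5)
1/√212 = 0.068680;  1/√12023 = 0.009120
W = 10·14.2·(0.068680 − 0.009120) = 8.4576 kWh/t

W = 8.4576 kWh/t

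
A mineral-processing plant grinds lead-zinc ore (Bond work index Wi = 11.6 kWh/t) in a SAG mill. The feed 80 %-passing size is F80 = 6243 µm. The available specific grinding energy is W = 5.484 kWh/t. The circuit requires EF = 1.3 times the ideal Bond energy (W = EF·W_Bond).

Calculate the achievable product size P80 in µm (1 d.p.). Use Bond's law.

W_Bond = 10·Wi·(1/√P₈₀ − 1/√F₈₀)
W_Bond = W / EF = 5.484 / 1.3 = 4.2185 kWh/t
⇒ 1/√P80 = W_Bond/(10·Wi) + 1/√F80
  = 4.2185/(10·11.6) + 1/√6243 = 0.036366 + 0.012656 = 0.049022
P80 = (1/0.049022)² = 20.3989² = 416.12 µm

P80 = 416.1 µm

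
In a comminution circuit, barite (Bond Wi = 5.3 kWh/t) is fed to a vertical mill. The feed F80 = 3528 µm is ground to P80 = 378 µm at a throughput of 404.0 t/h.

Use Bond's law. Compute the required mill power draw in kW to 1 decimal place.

P = 740.8 kW

W = 10 Wi (P80^-0.5 − F80^-0.5)
W = 10·5.3·(1/√378 − 1/√3528) = 10·5.3·(0.034599) = 1.8337 kWh/t
Mill draw = 1.8337 × 404.0 = 740.8 kW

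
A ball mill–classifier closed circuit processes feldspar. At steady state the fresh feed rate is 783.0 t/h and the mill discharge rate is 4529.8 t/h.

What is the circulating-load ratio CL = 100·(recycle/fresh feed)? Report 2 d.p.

M = F + R at steady state, so:
R = M − F = 4529.8 − 783.0 = 3746.8 t/h
CL = 100·R/F = 100·3746.8/783.0 = 478.52 %

CL = 478.52 %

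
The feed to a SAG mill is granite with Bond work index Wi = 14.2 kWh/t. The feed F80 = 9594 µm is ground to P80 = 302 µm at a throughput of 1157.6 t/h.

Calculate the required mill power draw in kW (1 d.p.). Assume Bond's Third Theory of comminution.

P = 7780.7 kW

W_Bond = 10·Wi·(1/√P₈₀ − 1/√F₈₀)
W = 10·14.2·(1/√302 − 1/√9594) = 10·14.2·(0.047334) = 6.7214 kWh/t
Mill draw = 6.7214 × 1157.6 = 7780.7 kW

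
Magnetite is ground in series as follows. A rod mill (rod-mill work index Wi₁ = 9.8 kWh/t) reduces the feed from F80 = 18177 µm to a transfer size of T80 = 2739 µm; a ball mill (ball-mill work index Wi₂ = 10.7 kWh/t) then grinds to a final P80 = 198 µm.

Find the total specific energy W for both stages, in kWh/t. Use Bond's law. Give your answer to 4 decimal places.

W = 10·Wi·(P80^(-½) − F80^(-½))
Stage 1 (18177→2739 µm, Wi₁=9.8): W₁ = 10·9.8·(0.019108 − 0.007417) = 1.1457 kWh/t
Stage 2 (2739→198 µm, Wi₂=10.7): W₂ = 10·10.7·(0.071067 − 0.019108) = 5.5597 kWh/t
W = W₁ + W₂ = 1.1457 + 5.5597 = 6.7053 kWh/t

W = 6.7053 kWh/t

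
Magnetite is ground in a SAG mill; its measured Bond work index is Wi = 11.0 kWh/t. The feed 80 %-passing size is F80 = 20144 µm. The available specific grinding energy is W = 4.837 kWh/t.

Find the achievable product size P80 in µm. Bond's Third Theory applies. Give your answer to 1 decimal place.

W = 10·Wi·(P80^(-½) − F80^(-½))
⇒ 1/√P80 = W/(10 Wi) + 1/√F80
  = 4.8370/(10·11.0) + 1/√20144 = 0.043973 + 0.007046 = 0.051018
P80 = (1/0.051018)² = 19.6007² = 384.19 µm

P80 = 384.2 µm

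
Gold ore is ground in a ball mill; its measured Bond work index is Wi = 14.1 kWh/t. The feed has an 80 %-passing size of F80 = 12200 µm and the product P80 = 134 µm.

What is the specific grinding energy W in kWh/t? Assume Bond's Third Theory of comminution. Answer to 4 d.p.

W = 10 Wi / √P80 − 10 Wi / √F80
1/√134 = 0.086387;  1/√12200 = 0.009054
W = 10·14.1·(0.086387 − 0.009054) = 10.9040 kWh/t

W = 10.9040 kWh/t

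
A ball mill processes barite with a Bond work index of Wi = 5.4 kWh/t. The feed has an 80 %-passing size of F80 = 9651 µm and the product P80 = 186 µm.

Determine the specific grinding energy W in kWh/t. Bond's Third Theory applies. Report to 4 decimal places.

W = 3.4098 kWh/t

W = 10 Wi (P80^-0.5 − F80^-0.5)
1/√186 = 0.073324;  1/√9651 = 0.010179
W = 10·5.4·(0.073324 − 0.010179) = 3.4098 kWh/t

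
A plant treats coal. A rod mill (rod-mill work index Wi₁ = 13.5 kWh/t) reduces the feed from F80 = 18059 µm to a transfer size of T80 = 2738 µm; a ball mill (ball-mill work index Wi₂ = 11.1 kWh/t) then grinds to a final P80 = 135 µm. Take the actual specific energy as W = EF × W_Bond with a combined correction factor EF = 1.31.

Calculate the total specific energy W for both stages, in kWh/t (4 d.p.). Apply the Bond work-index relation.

Bond: W = 10·Wi·(1/√P80 − 1/√F80)
Stage 1 (18059→2738 µm, Wi₁=13.5): W₁ = 10·13.5·(0.019111 − 0.007441) = 1.5754 kWh/t
Stage 2 (2738→135 µm, Wi₂=11.1): W₂ = 10·11.1·(0.086066 − 0.019111) = 7.4320 kWh/t
W = W₁ + W₂ = 1.5754 + 7.4320 = 9.0074 kWh/t
Apply correction: 9.0074 × 1.31 = 11.7997 kWh/t

W = 11.7997 kWh/t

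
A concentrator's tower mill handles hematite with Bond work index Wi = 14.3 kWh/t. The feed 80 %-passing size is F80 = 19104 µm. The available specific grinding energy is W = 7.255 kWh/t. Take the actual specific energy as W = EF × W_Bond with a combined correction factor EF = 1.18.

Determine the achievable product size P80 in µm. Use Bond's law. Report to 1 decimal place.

W = 10·Wi·[P80^(−½) − F80^(−½)]
W_Bond = W / EF = 7.255 / 1.18 = 6.1483 kWh/t
1/√P80 = 1/√F80 + W_Bond/(10·Wi)
  = 6.1483/(10·14.3) + 1/√19104 = 0.042995 + 0.007235 = 0.050230
P80 = (1/0.050230)² = 19.9084² = 396.34 µm

P80 = 396.3 µm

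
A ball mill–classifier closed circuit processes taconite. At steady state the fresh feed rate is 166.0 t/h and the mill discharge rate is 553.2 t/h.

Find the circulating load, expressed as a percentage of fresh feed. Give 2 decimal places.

CL = 233.25 %

Discharge = new feed + return, hence
R = M − F = 553.2 − 166.0 = 387.2 t/h
CL = 100·R/F = 100·387.2/166.0 = 233.25 %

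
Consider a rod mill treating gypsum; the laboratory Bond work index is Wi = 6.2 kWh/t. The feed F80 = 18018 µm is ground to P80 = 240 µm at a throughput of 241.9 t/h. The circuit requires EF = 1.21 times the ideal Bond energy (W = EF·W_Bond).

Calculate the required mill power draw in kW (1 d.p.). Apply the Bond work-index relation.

P = 1036.2 kW

W = 10·Wi·[P80^(−½) − F80^(−½)]
W = 10·6.2·(1/√240 − 1/√18018) = 10·6.2·(0.057100) = 3.5402 kWh/t
Corrected W = EF·W_Bond = 1.21·3.5402 = 4.2836 kWh/t
P = W·T = 4.2836·241.9 = 1036.2 kW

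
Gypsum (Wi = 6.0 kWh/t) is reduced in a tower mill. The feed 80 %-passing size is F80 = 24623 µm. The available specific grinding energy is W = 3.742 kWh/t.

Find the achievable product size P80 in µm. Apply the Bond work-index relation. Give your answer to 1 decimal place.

W_Bond = 10·Wi·(1/√P₈₀ − 1/√F₈₀)
P80^(−½) = W/(10 Wi) + F80^(−½)
  = 3.7420/(10·6.0) + 1/√24623 = 0.062367 + 0.006373 = 0.068739
P80 = (1/0.068739)² = 14.5477² = 211.64 µm

P80 = 211.6 µm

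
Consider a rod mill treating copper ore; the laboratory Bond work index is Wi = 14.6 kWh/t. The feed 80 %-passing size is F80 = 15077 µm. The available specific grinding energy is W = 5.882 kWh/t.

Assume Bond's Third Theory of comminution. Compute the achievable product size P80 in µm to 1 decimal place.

W_Bond = 10·Wi·(1/√P₈₀ − 1/√F₈₀)
⇒ 1/√P80 = W/(10 Wi) + 1/√F80
  = 5.8820/(10·14.6) + 1/√15077 = 0.040288 + 0.008144 = 0.048432
P80 = (1/0.048432)² = 20.6476² = 426.32 µm

P80 = 426.3 µm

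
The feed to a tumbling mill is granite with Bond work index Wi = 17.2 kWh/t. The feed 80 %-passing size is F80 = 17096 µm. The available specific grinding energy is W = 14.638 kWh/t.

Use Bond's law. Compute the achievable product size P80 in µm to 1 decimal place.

P80 = 116.2 µm

W = 10 Wi / √P80 − 10 Wi / √F80
P80^-0.5 = F80^-0.5 + W/(10 Wi)
  = 14.6380/(10·17.2) + 1/√17096 = 0.085105 + 0.007648 = 0.092753
P80 = (1/0.092753)² = 10.7814² = 116.24 µm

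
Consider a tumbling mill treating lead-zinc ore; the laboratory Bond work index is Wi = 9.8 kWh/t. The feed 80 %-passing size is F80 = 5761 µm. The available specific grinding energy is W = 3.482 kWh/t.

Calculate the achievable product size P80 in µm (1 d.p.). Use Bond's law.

P80 = 421.5 µm

W = 10 Wi / √P80 − 10 Wi / √F80
P80^(−½) = W/(10 Wi) + F80^(−½)
  = 3.4820/(10·9.8) + 1/√5761 = 0.035531 + 0.013175 = 0.048706
P80 = (1/0.048706)² = 20.5315² = 421.54 µm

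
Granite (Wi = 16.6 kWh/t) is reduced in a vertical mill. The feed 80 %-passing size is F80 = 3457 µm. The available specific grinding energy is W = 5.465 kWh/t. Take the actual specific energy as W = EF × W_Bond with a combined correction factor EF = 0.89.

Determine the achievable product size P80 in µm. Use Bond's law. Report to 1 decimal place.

P80 = 343.0 µm

W = 10 Wi (P80^-0.5 − F80^-0.5)
W_Bond = W / EF = 5.465 / 0.89 = 6.1404 kWh/t
⇒ 1/√P80 = W_Bond/(10 Wi) + 1/√F80
  = 6.1404/(10·16.6) + 1/√3457 = 0.036991 + 0.017008 = 0.053999
P80 = (1/0.053999)² = 18.5190² = 342.95 µm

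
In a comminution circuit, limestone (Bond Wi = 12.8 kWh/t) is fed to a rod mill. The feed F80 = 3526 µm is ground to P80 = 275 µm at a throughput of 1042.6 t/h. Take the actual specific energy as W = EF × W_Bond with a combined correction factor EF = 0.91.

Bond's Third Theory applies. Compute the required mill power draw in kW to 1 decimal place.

P = 5278.1 kW

W_Bond = 10·Wi·(1/√P₈₀ − 1/√F₈₀)
W = 10·12.8·(1/√275 − 1/√3526) = 10·12.8·(0.043462) = 5.5631 kWh/t
Apply correction: 5.5631 × 0.91 = 5.0624 kWh/t
P_mill = W·ṁ = 5.0624·1042.6 = 5278.1 kW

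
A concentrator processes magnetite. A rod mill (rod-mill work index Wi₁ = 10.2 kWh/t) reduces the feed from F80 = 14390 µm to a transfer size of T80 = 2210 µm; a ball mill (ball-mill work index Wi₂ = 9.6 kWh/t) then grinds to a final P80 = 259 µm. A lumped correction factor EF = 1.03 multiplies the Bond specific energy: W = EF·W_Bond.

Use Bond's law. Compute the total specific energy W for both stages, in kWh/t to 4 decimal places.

W = 5.3998 kWh/t

W = 10 Wi (1/√P80 − 1/√F80)  [Bond]
Stage 1 (14390→2210 µm, Wi₁=10.2): W₁ = 10·10.2·(0.021272 − 0.008336) = 1.3194 kWh/t
Stage 2 (2210→259 µm, Wi₂=9.6): W₂ = 10·9.6·(0.062137 − 0.021272) = 3.9231 kWh/t
W = W₁ + W₂ = 1.3194 + 3.9231 = 5.2425 kWh/t
Apply correction: 5.2425 × 1.03 = 5.3998 kWh/t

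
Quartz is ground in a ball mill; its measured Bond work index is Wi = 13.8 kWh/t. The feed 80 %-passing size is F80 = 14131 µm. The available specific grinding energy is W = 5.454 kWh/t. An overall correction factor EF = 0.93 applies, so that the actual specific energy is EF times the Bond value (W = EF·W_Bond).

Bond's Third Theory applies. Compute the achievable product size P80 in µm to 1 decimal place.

Bond:  W = 10 Wi (1/√P − 1/√F)
W_Bond = W / EF = 5.454 / 0.93 = 5.8645 kWh/t
⇒ 1/√P80 = W_Bond/(10 Wi) + 1/√F80
  = 5.8645/(10·13.8) + 1/√14131 = 0.042496 + 0.008412 = 0.050909
P80 = (1/0.050909)² = 19.6430² = 385.85 µm

P80 = 385.8 µm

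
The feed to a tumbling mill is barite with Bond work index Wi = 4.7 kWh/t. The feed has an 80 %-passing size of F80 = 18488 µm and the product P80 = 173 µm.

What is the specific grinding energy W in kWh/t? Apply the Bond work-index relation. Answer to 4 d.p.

W = 3.2277 kWh/t

W = 10·Wi·(P80^(-½) − F80^(-½))
1/√173 = 0.076029;  1/√18488 = 0.007355
W = 10·4.7·(0.076029 − 0.007355) = 3.2277 kWh/t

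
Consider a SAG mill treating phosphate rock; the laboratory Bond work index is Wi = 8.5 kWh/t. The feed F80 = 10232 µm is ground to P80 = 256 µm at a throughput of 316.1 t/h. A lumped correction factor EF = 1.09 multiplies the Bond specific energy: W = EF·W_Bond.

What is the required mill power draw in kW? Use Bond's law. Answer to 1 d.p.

P = 1540.9 kW

W = 10 Wi / √P80 − 10 Wi / √F80
W = 10·8.5·(1/√256 − 1/√10232) = 10·8.5·(0.052614) = 4.4722 kWh/t
Apply correction: 4.4722 × 1.09 = 4.8747 kWh/t
Mill draw = 4.8747 × 316.1 = 1540.9 kW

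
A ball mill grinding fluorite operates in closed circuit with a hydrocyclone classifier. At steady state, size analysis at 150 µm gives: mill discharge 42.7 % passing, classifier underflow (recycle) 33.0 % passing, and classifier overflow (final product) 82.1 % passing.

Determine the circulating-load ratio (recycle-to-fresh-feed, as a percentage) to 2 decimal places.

CL = 406.19 %

Classifier node, passing 150 µm:
Fd + Rd = Ru + Fo ⇒ R/F = (o−d)/(d−u)
r = (82.1 − 42.7)/(42.7 − 33.0) = 39.4/9.7 = 4.0619
CL = 100·r = 406.19 %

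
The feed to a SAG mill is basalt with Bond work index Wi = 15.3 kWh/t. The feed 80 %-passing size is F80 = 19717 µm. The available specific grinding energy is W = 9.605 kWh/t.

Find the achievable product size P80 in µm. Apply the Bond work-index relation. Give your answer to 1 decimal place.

P80 = 204.7 µm

Bond:  W = 10 Wi (1/√P − 1/√F)
P80^(−½) = W/(10 Wi) + F80^(−½)
  = 9.6050/(10·15.3) + 1/√19717 = 0.062778 + 0.007122 = 0.069899
P80 = (1/0.069899)² = 14.3063² = 204.67 µm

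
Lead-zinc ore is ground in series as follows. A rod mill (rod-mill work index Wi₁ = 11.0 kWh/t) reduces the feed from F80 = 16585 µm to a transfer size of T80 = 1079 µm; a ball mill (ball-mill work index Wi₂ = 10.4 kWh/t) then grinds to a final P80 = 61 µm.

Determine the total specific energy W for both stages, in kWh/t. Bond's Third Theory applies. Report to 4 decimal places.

W = 10 Wi (1/√P80 − 1/√F80)  [Bond]
Stage 1 (16585→1079 µm, Wi₁=11.0): W₁ = 10·11.0·(0.030443 − 0.007765) = 2.4946 kWh/t
Stage 2 (1079→61 µm, Wi₂=10.4): W₂ = 10·10.4·(0.128037 − 0.030443) = 10.1498 kWh/t
W = W₁ + W₂ = 2.4946 + 10.1498 = 12.6443 kWh/t

W = 12.6443 kWh/t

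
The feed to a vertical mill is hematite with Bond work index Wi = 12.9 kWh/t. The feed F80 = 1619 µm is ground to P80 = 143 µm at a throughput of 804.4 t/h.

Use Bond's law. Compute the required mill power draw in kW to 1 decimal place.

P = 6098.6 kW

W = 10·Wi·[P80^(−½) − F80^(−½)]
W = 10·12.9·(1/√143 − 1/√1619) = 10·12.9·(0.058771) = 7.5815 kWh/t
P_mill = W·ṁ = 7.5815·804.4 = 6098.6 kW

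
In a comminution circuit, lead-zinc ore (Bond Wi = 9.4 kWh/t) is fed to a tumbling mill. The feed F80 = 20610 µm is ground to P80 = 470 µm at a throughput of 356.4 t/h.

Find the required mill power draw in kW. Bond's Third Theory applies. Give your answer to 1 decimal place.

P = 1312.0 kW

W = 10·Wi·[P80^(−½) − F80^(−½)]
W = 10·9.4·(1/√470 − 1/√20610) = 10·9.4·(0.039161) = 3.6811 kWh/t
Power = W × throughput = 3.6811 kWh/t × 356.4 t/h = 1312.0 kW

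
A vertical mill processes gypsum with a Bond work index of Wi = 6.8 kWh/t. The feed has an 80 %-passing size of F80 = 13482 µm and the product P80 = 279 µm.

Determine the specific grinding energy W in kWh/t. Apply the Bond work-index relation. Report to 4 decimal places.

W = 3.4854 kWh/t

W = 10 Wi (1/√P80 − 1/√F80)  [Bond]
1/√279 = 0.059868;  1/√13482 = 0.008612
W = 10·6.8·(0.059868 − 0.008612) = 3.4854 kWh/t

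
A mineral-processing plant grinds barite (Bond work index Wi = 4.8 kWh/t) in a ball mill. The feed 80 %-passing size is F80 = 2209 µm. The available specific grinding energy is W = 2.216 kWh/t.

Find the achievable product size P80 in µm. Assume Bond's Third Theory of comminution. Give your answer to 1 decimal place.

P80 = 219.8 µm

W_Bond = 10·Wi·(1/√P₈₀ − 1/√F₈₀)
1/√P80 = 1/√F80 + W/(10·Wi)
  = 2.2160/(10·4.8) + 1/√2209 = 0.046167 + 0.021277 = 0.067443
P80 = (1/0.067443)² = 14.8273² = 219.85 µm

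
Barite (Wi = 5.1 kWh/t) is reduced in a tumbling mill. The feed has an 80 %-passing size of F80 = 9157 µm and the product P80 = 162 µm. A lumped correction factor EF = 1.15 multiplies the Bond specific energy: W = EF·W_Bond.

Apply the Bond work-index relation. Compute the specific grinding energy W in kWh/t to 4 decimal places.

W = 3.9951 kWh/t

Bond:  W = 10 Wi (1/√P − 1/√F)
1/√162 = 0.078567;  1/√9157 = 0.010450
W = 10·5.1·(0.078567 − 0.010450) = 3.4740 kWh/t
With EF = 1.15: W = 3.4740·1.15 = 3.9951 kWh/t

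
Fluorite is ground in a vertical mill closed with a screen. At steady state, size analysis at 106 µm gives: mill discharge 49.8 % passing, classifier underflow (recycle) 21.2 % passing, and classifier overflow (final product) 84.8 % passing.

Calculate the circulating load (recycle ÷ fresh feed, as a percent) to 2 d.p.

CL = 122.38 %

Balance %-passing 106 µm (r = R/F):
Fd + Rd = Ru + Fo ⇒ R/F = (o−d)/(d−u)
r = (84.8 − 49.8)/(49.8 − 21.2) = 35.0/28.6 = 1.2238
CL = 100·r = 122.38 %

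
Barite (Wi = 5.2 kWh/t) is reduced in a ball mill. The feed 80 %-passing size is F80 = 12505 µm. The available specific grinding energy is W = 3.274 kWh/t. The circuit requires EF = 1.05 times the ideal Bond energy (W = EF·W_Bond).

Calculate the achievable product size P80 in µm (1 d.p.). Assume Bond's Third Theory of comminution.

P80 = 210.6 µm

W = 10 Wi (P80^-0.5 − F80^-0.5)
W_Bond = W / EF = 3.274 / 1.05 = 3.1181 kWh/t
P80^(−½) = W_Bond/(10 Wi) + F80^(−½)
  = 3.1181/(10·5.2) + 1/√12505 = 0.059963 + 0.008942 = 0.068906
P80 = (1/0.068906)² = 14.5126² = 210.61 µm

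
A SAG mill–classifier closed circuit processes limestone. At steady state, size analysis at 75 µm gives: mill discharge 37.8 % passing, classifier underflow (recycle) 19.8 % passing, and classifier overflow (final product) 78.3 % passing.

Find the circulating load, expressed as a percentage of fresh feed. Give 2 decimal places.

CL = 225.00 %

Let r = R/F. Size balance at 75 µm:
r = (o − d)/(d − u)
r = (78.3 − 37.8)/(37.8 − 19.8) = 40.5/18.0 = 2.2500
CL = 100·r = 225.00 %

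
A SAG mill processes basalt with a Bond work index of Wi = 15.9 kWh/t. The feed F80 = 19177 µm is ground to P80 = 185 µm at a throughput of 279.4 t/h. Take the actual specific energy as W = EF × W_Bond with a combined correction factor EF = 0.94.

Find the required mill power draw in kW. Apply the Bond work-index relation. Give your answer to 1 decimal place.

W = 10·Wi·(P80^(-½) − F80^(-½))
W = 10·15.9·(1/√185 − 1/√19177) = 10·15.9·(0.066300) = 10.5417 kWh/t
Apply correction: 10.5417 × 0.94 = 9.9092 kWh/t
P_mill = W·ṁ = 9.9092·279.4 = 2768.6 kW

P = 2768.6 kW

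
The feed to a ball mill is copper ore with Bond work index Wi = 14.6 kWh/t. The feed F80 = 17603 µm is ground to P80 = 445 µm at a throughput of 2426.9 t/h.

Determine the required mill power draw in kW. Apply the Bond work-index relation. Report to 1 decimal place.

P = 14126.1 kW

Bond: W = 10·Wi·(1/√P80 − 1/√F80)
W = 10·14.6·(1/√445 − 1/√17603) = 10·14.6·(0.039867) = 5.8206 kWh/t
Power = W × throughput = 5.8206 kWh/t × 2426.9 t/h = 14126.1 kW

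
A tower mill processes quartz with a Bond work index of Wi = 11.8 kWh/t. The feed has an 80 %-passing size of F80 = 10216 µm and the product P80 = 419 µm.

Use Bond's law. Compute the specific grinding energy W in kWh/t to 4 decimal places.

W = 4.5972 kWh/t

W = 10·Wi·(P80^(-½) − F80^(-½))
1/√419 = 0.048853;  1/√10216 = 0.009894
W = 10·11.8·(0.048853 − 0.009894) = 4.5972 kWh/t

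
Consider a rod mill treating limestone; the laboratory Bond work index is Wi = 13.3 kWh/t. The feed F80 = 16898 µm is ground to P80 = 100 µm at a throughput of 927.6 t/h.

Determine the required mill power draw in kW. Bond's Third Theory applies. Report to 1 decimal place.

Bond: W = 10·Wi·(1/√P80 − 1/√F80)
W = 10·13.3·(1/√100 − 1/√16898) = 10·13.3·(0.092307) = 12.2769 kWh/t
P_mill = W·ṁ = 12.2769·927.6 = 11388.0 kW

P = 11388.0 kW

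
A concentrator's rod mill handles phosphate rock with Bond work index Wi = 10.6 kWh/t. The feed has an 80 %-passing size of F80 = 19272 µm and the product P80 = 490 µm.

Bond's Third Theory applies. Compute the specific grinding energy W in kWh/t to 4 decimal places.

Bond:  W = 10 Wi (1/√P − 1/√F)
1/√490 = 0.045175;  1/√19272 = 0.007203
W = 10·10.6·(0.045175 − 0.007203) = 4.0250 kWh/t

W = 4.0250 kWh/t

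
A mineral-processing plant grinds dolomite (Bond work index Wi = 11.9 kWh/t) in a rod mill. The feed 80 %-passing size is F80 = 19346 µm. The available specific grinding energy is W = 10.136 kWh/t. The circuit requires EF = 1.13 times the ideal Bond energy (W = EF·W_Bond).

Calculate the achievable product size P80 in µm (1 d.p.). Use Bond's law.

P80 = 146.7 µm

Bond: W = 10·Wi·(1/√P80 − 1/√F80)
W_Bond = W / EF = 10.136 / 1.13 = 8.9699 kWh/t
1/√P80 = 1/√F80 + W_Bond/(10·Wi)
  = 8.9699/(10·11.9) + 1/√19346 = 0.075377 + 0.007190 = 0.082567
P80 = (1/0.082567)² = 12.1114² = 146.69 µm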